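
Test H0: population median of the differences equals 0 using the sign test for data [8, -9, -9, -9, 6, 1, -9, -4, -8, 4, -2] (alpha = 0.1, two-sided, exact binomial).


Step 1: Discard zero differences. Original n = 11; n_eff = number of nonzero differences = 11.
Nonzero differences (with sign): +8, -9, -9, -9, +6, +1, -9, -4, -8, +4, -2
Step 2: Count signs: positive = 4, negative = 7.
Step 3: Under H0: P(positive) = 0.5, so the number of positives S ~ Bin(11, 0.5).
Step 4: Two-sided exact p-value = sum of Bin(11,0.5) probabilities at or below the observed probability = 0.548828.
Step 5: alpha = 0.1. fail to reject H0.

n_eff = 11, pos = 4, neg = 7, p = 0.548828, fail to reject H0.


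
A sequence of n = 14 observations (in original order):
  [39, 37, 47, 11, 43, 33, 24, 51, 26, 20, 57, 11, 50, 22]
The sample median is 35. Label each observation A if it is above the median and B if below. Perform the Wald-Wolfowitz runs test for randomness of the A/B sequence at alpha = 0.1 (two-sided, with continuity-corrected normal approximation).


Step 1: Compute median = 35; label A = above, B = below.
Labels in order: AAABABBABBABAB  (n_A = 7, n_B = 7)
Step 2: Count runs R = 10.
Step 3: Under H0 (random ordering), E[R] = 2*n_A*n_B/(n_A+n_B) + 1 = 2*7*7/14 + 1 = 8.0000.
        Var[R] = 2*n_A*n_B*(2*n_A*n_B - n_A - n_B) / ((n_A+n_B)^2 * (n_A+n_B-1)) = 8232/2548 = 3.2308.
        SD[R] = 1.7974.
Step 4: Continuity-corrected z = (R - 0.5 - E[R]) / SD[R] = (10 - 0.5 - 8.0000) / 1.7974 = 0.8345.
Step 5: Two-sided p-value via normal approximation = 2*(1 - Phi(|z|)) = 0.403986.
Step 6: alpha = 0.1. fail to reject H0.

R = 10, z = 0.8345, p = 0.403986, fail to reject H0.


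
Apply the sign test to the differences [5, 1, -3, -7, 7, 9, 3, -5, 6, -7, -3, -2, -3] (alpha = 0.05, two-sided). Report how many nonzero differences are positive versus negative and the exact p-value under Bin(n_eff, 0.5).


Step 1: Discard zero differences. Original n = 13; n_eff = number of nonzero differences = 13.
Nonzero differences (with sign): +5, +1, -3, -7, +7, +9, +3, -5, +6, -7, -3, -2, -3
Step 2: Count signs: positive = 6, negative = 7.
Step 3: Under H0: P(positive) = 0.5, so the number of positives S ~ Bin(13, 0.5).
Step 4: Two-sided exact p-value = sum of Bin(13,0.5) probabilities at or below the observed probability = 1.000000.
Step 5: alpha = 0.05. fail to reject H0.

n_eff = 13, pos = 6, neg = 7, p = 1.000000, fail to reject H0.


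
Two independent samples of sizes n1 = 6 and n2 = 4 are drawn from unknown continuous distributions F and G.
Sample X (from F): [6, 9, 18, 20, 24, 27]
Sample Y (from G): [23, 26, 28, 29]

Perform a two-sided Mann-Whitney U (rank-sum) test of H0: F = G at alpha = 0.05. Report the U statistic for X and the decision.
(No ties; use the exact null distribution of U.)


Step 1: Combine and sort all 10 observations; assign midranks.
sorted (value, group): (6,X), (9,X), (18,X), (20,X), (23,Y), (24,X), (26,Y), (27,X), (28,Y), (29,Y)
ranks: 6->1, 9->2, 18->3, 20->4, 23->5, 24->6, 26->7, 27->8, 28->9, 29->10
Step 2: Rank sum for X: R1 = 1 + 2 + 3 + 4 + 6 + 8 = 24.
Step 3: U_X = R1 - n1(n1+1)/2 = 24 - 6*7/2 = 24 - 21 = 3.
       U_Y = n1*n2 - U_X = 24 - 3 = 21.
Step 4: No ties, so the exact null distribution of U (based on enumerating the C(10,6) = 210 equally likely rank assignments) gives the two-sided p-value.
Step 5: p-value = 0.066667; compare to alpha = 0.05. fail to reject H0.

U_X = 3, p = 0.066667, fail to reject H0 at alpha = 0.05.


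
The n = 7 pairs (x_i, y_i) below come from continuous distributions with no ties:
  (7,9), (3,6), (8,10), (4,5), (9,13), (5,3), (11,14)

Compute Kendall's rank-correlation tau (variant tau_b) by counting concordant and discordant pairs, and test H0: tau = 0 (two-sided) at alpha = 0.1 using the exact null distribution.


Step 1: Enumerate the 21 unordered pairs (i,j) with i<j and classify each by sign(x_j-x_i) * sign(y_j-y_i).
  (1,2):dx=-4,dy=-3->C; (1,3):dx=+1,dy=+1->C; (1,4):dx=-3,dy=-4->C; (1,5):dx=+2,dy=+4->C
  (1,6):dx=-2,dy=-6->C; (1,7):dx=+4,dy=+5->C; (2,3):dx=+5,dy=+4->C; (2,4):dx=+1,dy=-1->D
  (2,5):dx=+6,dy=+7->C; (2,6):dx=+2,dy=-3->D; (2,7):dx=+8,dy=+8->C; (3,4):dx=-4,dy=-5->C
  (3,5):dx=+1,dy=+3->C; (3,6):dx=-3,dy=-7->C; (3,7):dx=+3,dy=+4->C; (4,5):dx=+5,dy=+8->C
  (4,6):dx=+1,dy=-2->D; (4,7):dx=+7,dy=+9->C; (5,6):dx=-4,dy=-10->C; (5,7):dx=+2,dy=+1->C
  (6,7):dx=+6,dy=+11->C
Step 2: C = 18, D = 3, total pairs = 21.
Step 3: tau = (C - D)/(n(n-1)/2) = (18 - 3)/21 = 0.714286.
Step 4: Exact two-sided p-value (enumerate n! = 5040 permutations of y under H0): p = 0.030159.
Step 5: alpha = 0.1. reject H0.

tau_b = 0.7143 (C=18, D=3), p = 0.030159, reject H0.


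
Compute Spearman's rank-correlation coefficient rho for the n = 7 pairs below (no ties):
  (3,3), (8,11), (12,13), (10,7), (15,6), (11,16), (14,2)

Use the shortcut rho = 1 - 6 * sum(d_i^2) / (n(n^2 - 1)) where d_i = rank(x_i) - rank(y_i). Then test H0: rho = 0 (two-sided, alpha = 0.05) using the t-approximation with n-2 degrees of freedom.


Step 1: Rank x and y separately (midranks; no ties here).
rank(x): 3->1, 8->2, 12->5, 10->3, 15->7, 11->4, 14->6
rank(y): 3->2, 11->5, 13->6, 7->4, 6->3, 16->7, 2->1
Step 2: d_i = R_x(i) - R_y(i); compute d_i^2.
  (1-2)^2=1, (2-5)^2=9, (5-6)^2=1, (3-4)^2=1, (7-3)^2=16, (4-7)^2=9, (6-1)^2=25
sum(d^2) = 62.
Step 3: rho = 1 - 6*62 / (7*(7^2 - 1)) = 1 - 372/336 = -0.107143.
Step 4: Under H0, t = rho * sqrt((n-2)/(1-rho^2)) = -0.2410 ~ t(5).
Step 5: Two-sided p-value from the t-distribution with 5 df = 0.819151.
Step 6: alpha = 0.05. fail to reject H0.

rho = -0.1071, p = 0.819151, fail to reject H0 at alpha = 0.05.


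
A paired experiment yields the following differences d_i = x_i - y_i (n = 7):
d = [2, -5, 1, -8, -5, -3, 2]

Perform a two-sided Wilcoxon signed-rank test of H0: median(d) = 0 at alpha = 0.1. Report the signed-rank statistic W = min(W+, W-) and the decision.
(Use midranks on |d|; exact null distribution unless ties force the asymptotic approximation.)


Step 1: Drop any zero differences (none here) and take |d_i|.
|d| = [2, 5, 1, 8, 5, 3, 2]
Step 2: Midrank |d_i| (ties get averaged ranks).
ranks: |2|->2.5, |5|->5.5, |1|->1, |8|->7, |5|->5.5, |3|->4, |2|->2.5
Step 3: Attach original signs; sum ranks with positive sign and with negative sign.
W+ = 2.5 + 1 + 2.5 = 6
W- = 5.5 + 7 + 5.5 + 4 = 22
(Check: W+ + W- = 28 should equal n(n+1)/2 = 28.)
Step 4: Test statistic W = min(W+, W-) = 6.
Step 5: Ties in |d|, so use the tie-corrected normal approximation.
        E[W] = n(n+1)/4 = 7*8/4 = 14.
        Tie groups: |d|=2 (t=2), |d|=5 (t=2); sum(t^3 - t) = 12.
        Var[W] = n(n+1)(2n+1)/24 - sum(t^3-t)/48 = 840/24 - 12/48 = 34.75.
        z = (W - E[W]) / sqrt(Var[W]) = (6 - 14) / 5.8949 = -1.3571.
        Two-sided p = 2*Phi(z) = 0.174749.
Step 6: alpha = 0.1. fail to reject H0.

W+ = 6, W- = 22, W = min = 6, p = 0.174749, fail to reject H0.


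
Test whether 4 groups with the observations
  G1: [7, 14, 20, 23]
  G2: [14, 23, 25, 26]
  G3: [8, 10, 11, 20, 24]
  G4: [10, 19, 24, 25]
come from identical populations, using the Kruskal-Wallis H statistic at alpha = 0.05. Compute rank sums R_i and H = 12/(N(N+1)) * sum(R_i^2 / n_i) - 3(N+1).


Step 1: Combine all N = 17 observations and assign midranks.
sorted (value, group, rank): (7,G1,1), (8,G3,2), (10,G3,3.5), (10,G4,3.5), (11,G3,5), (14,G1,6.5), (14,G2,6.5), (19,G4,8), (20,G1,9.5), (20,G3,9.5), (23,G1,11.5), (23,G2,11.5), (24,G3,13.5), (24,G4,13.5), (25,G2,15.5), (25,G4,15.5), (26,G2,17)
Step 2: Sum ranks within each group.
R_1 = 28.5 (n_1 = 4)
R_2 = 50.5 (n_2 = 4)
R_3 = 33.5 (n_3 = 5)
R_4 = 40.5 (n_4 = 4)
Step 3: H = 12/(N(N+1)) * sum(R_i^2/n_i) - 3(N+1)
     = 12/(17*18) * (28.5^2/4 + 50.5^2/4 + 33.5^2/5 + 40.5^2/4) - 3*18
     = 0.039216 * 1475.14 - 54
     = 3.848529.
Step 4: Ties present; correction factor C = 1 - 36/(17^3 - 17) = 0.992647. Corrected H = 3.848529 / 0.992647 = 3.877037.
Step 5: Under H0, H ~ chi^2(3); p-value = 0.275052.
Step 6: alpha = 0.05. fail to reject H0.

H = 3.8770, df = 3, p = 0.275052, fail to reject H0.


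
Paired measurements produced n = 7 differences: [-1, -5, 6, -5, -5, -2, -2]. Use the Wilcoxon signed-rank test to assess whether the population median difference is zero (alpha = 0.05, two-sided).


Step 1: Drop any zero differences (none here) and take |d_i|.
|d| = [1, 5, 6, 5, 5, 2, 2]
Step 2: Midrank |d_i| (ties get averaged ranks).
ranks: |1|->1, |5|->5, |6|->7, |5|->5, |5|->5, |2|->2.5, |2|->2.5
Step 3: Attach original signs; sum ranks with positive sign and with negative sign.
W+ = 7 = 7
W- = 1 + 5 + 5 + 5 + 2.5 + 2.5 = 21
(Check: W+ + W- = 28 should equal n(n+1)/2 = 28.)
Step 4: Test statistic W = min(W+, W-) = 7.
Step 5: Ties in |d|, so use the tie-corrected normal approximation.
        E[W] = n(n+1)/4 = 7*8/4 = 14.
        Tie groups: |d|=2 (t=2), |d|=5 (t=3); sum(t^3 - t) = 30.
        Var[W] = n(n+1)(2n+1)/24 - sum(t^3-t)/48 = 840/24 - 30/48 = 34.375.
        z = (W - E[W]) / sqrt(Var[W]) = (7 - 14) / 5.8630 = -1.1939.
        Two-sided p = 2*Phi(z) = 0.232508.
Step 6: alpha = 0.05. fail to reject H0.

W+ = 7, W- = 21, W = min = 7, p = 0.232508, fail to reject H0.


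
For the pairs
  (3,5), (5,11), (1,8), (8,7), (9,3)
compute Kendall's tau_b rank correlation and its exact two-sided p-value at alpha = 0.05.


Step 1: Enumerate the 10 unordered pairs (i,j) with i<j and classify each by sign(x_j-x_i) * sign(y_j-y_i).
  (1,2):dx=+2,dy=+6->C; (1,3):dx=-2,dy=+3->D; (1,4):dx=+5,dy=+2->C; (1,5):dx=+6,dy=-2->D
  (2,3):dx=-4,dy=-3->C; (2,4):dx=+3,dy=-4->D; (2,5):dx=+4,dy=-8->D; (3,4):dx=+7,dy=-1->D
  (3,5):dx=+8,dy=-5->D; (4,5):dx=+1,dy=-4->D
Step 2: C = 3, D = 7, total pairs = 10.
Step 3: tau = (C - D)/(n(n-1)/2) = (3 - 7)/10 = -0.400000.
Step 4: Exact two-sided p-value (enumerate n! = 120 permutations of y under H0): p = 0.483333.
Step 5: alpha = 0.05. fail to reject H0.

tau_b = -0.4000 (C=3, D=7), p = 0.483333, fail to reject H0.


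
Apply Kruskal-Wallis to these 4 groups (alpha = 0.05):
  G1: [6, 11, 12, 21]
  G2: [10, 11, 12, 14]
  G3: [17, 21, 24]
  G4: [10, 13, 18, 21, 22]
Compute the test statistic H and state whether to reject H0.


Step 1: Combine all N = 16 observations and assign midranks.
sorted (value, group, rank): (6,G1,1), (10,G2,2.5), (10,G4,2.5), (11,G1,4.5), (11,G2,4.5), (12,G1,6.5), (12,G2,6.5), (13,G4,8), (14,G2,9), (17,G3,10), (18,G4,11), (21,G1,13), (21,G3,13), (21,G4,13), (22,G4,15), (24,G3,16)
Step 2: Sum ranks within each group.
R_1 = 25 (n_1 = 4)
R_2 = 22.5 (n_2 = 4)
R_3 = 39 (n_3 = 3)
R_4 = 49.5 (n_4 = 5)
Step 3: H = 12/(N(N+1)) * sum(R_i^2/n_i) - 3(N+1)
     = 12/(16*17) * (25^2/4 + 22.5^2/4 + 39^2/3 + 49.5^2/5) - 3*17
     = 0.044118 * 1279.86 - 51
     = 5.464522.
Step 4: Ties present; correction factor C = 1 - 42/(16^3 - 16) = 0.989706. Corrected H = 5.464522 / 0.989706 = 5.521360.
Step 5: Under H0, H ~ chi^2(3); p-value = 0.137367.
Step 6: alpha = 0.05. fail to reject H0.

H = 5.5214, df = 3, p = 0.137367, fail to reject H0.


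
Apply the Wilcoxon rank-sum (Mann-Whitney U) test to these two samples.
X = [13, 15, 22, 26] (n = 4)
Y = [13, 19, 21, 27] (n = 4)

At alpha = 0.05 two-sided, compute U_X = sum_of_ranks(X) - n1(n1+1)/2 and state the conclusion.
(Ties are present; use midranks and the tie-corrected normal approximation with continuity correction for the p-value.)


Step 1: Combine and sort all 8 observations; assign midranks.
sorted (value, group): (13,X), (13,Y), (15,X), (19,Y), (21,Y), (22,X), (26,X), (27,Y)
ranks: 13->1.5, 13->1.5, 15->3, 19->4, 21->5, 22->6, 26->7, 27->8
Step 2: Rank sum for X: R1 = 1.5 + 3 + 6 + 7 = 17.5.
Step 3: U_X = R1 - n1(n1+1)/2 = 17.5 - 4*5/2 = 17.5 - 10 = 7.5.
       U_Y = n1*n2 - U_X = 16 - 7.5 = 8.5.
Step 4: Ties are present, so use the tie-corrected normal approximation (with continuity correction) for the p-value.
Step 5: p-value = 1.000000; compare to alpha = 0.05. fail to reject H0.

U_X = 7.5, p = 1.000000, fail to reject H0 at alpha = 0.05.


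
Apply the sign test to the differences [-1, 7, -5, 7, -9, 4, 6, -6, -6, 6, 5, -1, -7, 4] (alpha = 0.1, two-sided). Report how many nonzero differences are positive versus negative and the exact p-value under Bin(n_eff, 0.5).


Step 1: Discard zero differences. Original n = 14; n_eff = number of nonzero differences = 14.
Nonzero differences (with sign): -1, +7, -5, +7, -9, +4, +6, -6, -6, +6, +5, -1, -7, +4
Step 2: Count signs: positive = 7, negative = 7.
Step 3: Under H0: P(positive) = 0.5, so the number of positives S ~ Bin(14, 0.5).
Step 4: Two-sided exact p-value = sum of Bin(14,0.5) probabilities at or below the observed probability = 1.000000.
Step 5: alpha = 0.1. fail to reject H0.

n_eff = 14, pos = 7, neg = 7, p = 1.000000, fail to reject H0.


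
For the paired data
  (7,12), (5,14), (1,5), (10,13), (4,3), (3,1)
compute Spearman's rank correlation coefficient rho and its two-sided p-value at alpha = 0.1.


Step 1: Rank x and y separately (midranks; no ties here).
rank(x): 7->5, 5->4, 1->1, 10->6, 4->3, 3->2
rank(y): 12->4, 14->6, 5->3, 13->5, 3->2, 1->1
Step 2: d_i = R_x(i) - R_y(i); compute d_i^2.
  (5-4)^2=1, (4-6)^2=4, (1-3)^2=4, (6-5)^2=1, (3-2)^2=1, (2-1)^2=1
sum(d^2) = 12.
Step 3: rho = 1 - 6*12 / (6*(6^2 - 1)) = 1 - 72/210 = 0.657143.
Step 4: Under H0, t = rho * sqrt((n-2)/(1-rho^2)) = 1.7436 ~ t(4).
Step 5: Two-sided p-value from the t-distribution with 4 df = 0.156175.
Step 6: alpha = 0.1. fail to reject H0.

rho = 0.6571, p = 0.156175, fail to reject H0 at alpha = 0.1.


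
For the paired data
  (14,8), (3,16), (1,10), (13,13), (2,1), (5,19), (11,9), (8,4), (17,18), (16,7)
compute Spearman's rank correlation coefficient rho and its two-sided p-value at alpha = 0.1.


Step 1: Rank x and y separately (midranks; no ties here).
rank(x): 14->8, 3->3, 1->1, 13->7, 2->2, 5->4, 11->6, 8->5, 17->10, 16->9
rank(y): 8->4, 16->8, 10->6, 13->7, 1->1, 19->10, 9->5, 4->2, 18->9, 7->3
Step 2: d_i = R_x(i) - R_y(i); compute d_i^2.
  (8-4)^2=16, (3-8)^2=25, (1-6)^2=25, (7-7)^2=0, (2-1)^2=1, (4-10)^2=36, (6-5)^2=1, (5-2)^2=9, (10-9)^2=1, (9-3)^2=36
sum(d^2) = 150.
Step 3: rho = 1 - 6*150 / (10*(10^2 - 1)) = 1 - 900/990 = 0.090909.
Step 4: Under H0, t = rho * sqrt((n-2)/(1-rho^2)) = 0.2582 ~ t(8).
Step 5: Two-sided p-value from the t-distribution with 8 df = 0.802772.
Step 6: alpha = 0.1. fail to reject H0.

rho = 0.0909, p = 0.802772, fail to reject H0 at alpha = 0.1.


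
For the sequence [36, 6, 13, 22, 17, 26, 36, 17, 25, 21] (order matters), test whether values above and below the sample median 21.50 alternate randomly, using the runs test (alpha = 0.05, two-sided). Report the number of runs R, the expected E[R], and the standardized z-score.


Step 1: Compute median = 21.50; label A = above, B = below.
Labels in order: ABBABAABAB  (n_A = 5, n_B = 5)
Step 2: Count runs R = 8.
Step 3: Under H0 (random ordering), E[R] = 2*n_A*n_B/(n_A+n_B) + 1 = 2*5*5/10 + 1 = 6.0000.
        Var[R] = 2*n_A*n_B*(2*n_A*n_B - n_A - n_B) / ((n_A+n_B)^2 * (n_A+n_B-1)) = 2000/900 = 2.2222.
        SD[R] = 1.4907.
Step 4: Continuity-corrected z = (R - 0.5 - E[R]) / SD[R] = (8 - 0.5 - 6.0000) / 1.4907 = 1.0062.
Step 5: Two-sided p-value via normal approximation = 2*(1 - Phi(|z|)) = 0.314305.
Step 6: alpha = 0.05. fail to reject H0.

R = 8, z = 1.0062, p = 0.314305, fail to reject H0.


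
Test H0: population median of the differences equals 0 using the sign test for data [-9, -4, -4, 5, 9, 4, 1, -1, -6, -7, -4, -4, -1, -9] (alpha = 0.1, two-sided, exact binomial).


Step 1: Discard zero differences. Original n = 14; n_eff = number of nonzero differences = 14.
Nonzero differences (with sign): -9, -4, -4, +5, +9, +4, +1, -1, -6, -7, -4, -4, -1, -9
Step 2: Count signs: positive = 4, negative = 10.
Step 3: Under H0: P(positive) = 0.5, so the number of positives S ~ Bin(14, 0.5).
Step 4: Two-sided exact p-value = sum of Bin(14,0.5) probabilities at or below the observed probability = 0.179565.
Step 5: alpha = 0.1. fail to reject H0.

n_eff = 14, pos = 4, neg = 10, p = 0.179565, fail to reject H0.


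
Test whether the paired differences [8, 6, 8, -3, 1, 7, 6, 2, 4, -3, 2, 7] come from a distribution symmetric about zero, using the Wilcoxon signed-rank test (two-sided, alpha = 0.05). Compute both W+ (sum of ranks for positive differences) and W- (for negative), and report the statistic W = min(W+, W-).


Step 1: Drop any zero differences (none here) and take |d_i|.
|d| = [8, 6, 8, 3, 1, 7, 6, 2, 4, 3, 2, 7]
Step 2: Midrank |d_i| (ties get averaged ranks).
ranks: |8|->11.5, |6|->7.5, |8|->11.5, |3|->4.5, |1|->1, |7|->9.5, |6|->7.5, |2|->2.5, |4|->6, |3|->4.5, |2|->2.5, |7|->9.5
Step 3: Attach original signs; sum ranks with positive sign and with negative sign.
W+ = 11.5 + 7.5 + 11.5 + 1 + 9.5 + 7.5 + 2.5 + 6 + 2.5 + 9.5 = 69
W- = 4.5 + 4.5 = 9
(Check: W+ + W- = 78 should equal n(n+1)/2 = 78.)
Step 4: Test statistic W = min(W+, W-) = 9.
Step 5: Ties in |d|, so use the tie-corrected normal approximation.
        E[W] = n(n+1)/4 = 12*13/4 = 39.
        Tie groups: |d|=2 (t=2), |d|=3 (t=2), |d|=6 (t=2), |d|=7 (t=2), |d|=8 (t=2); sum(t^3 - t) = 30.
        Var[W] = n(n+1)(2n+1)/24 - sum(t^3-t)/48 = 3900/24 - 30/48 = 161.875.
        z = (W - E[W]) / sqrt(Var[W]) = (9 - 39) / 12.7230 = -2.3579.
        Two-sided p = 2*Phi(z) = 0.018377.
Step 6: alpha = 0.05. reject H0.

W+ = 69, W- = 9, W = min = 9, p = 0.018377, reject H0.


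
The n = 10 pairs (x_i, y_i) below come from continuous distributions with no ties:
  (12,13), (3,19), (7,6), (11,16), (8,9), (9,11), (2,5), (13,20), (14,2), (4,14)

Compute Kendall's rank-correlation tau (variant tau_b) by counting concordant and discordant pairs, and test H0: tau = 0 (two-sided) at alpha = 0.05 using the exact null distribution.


Step 1: Enumerate the 45 unordered pairs (i,j) with i<j and classify each by sign(x_j-x_i) * sign(y_j-y_i).
  (1,2):dx=-9,dy=+6->D; (1,3):dx=-5,dy=-7->C; (1,4):dx=-1,dy=+3->D; (1,5):dx=-4,dy=-4->C
  (1,6):dx=-3,dy=-2->C; (1,7):dx=-10,dy=-8->C; (1,8):dx=+1,dy=+7->C; (1,9):dx=+2,dy=-11->D
  (1,10):dx=-8,dy=+1->D; (2,3):dx=+4,dy=-13->D; (2,4):dx=+8,dy=-3->D; (2,5):dx=+5,dy=-10->D
  (2,6):dx=+6,dy=-8->D; (2,7):dx=-1,dy=-14->C; (2,8):dx=+10,dy=+1->C; (2,9):dx=+11,dy=-17->D
  (2,10):dx=+1,dy=-5->D; (3,4):dx=+4,dy=+10->C; (3,5):dx=+1,dy=+3->C; (3,6):dx=+2,dy=+5->C
  (3,7):dx=-5,dy=-1->C; (3,8):dx=+6,dy=+14->C; (3,9):dx=+7,dy=-4->D; (3,10):dx=-3,dy=+8->D
  (4,5):dx=-3,dy=-7->C; (4,6):dx=-2,dy=-5->C; (4,7):dx=-9,dy=-11->C; (4,8):dx=+2,dy=+4->C
  (4,9):dx=+3,dy=-14->D; (4,10):dx=-7,dy=-2->C; (5,6):dx=+1,dy=+2->C; (5,7):dx=-6,dy=-4->C
  (5,8):dx=+5,dy=+11->C; (5,9):dx=+6,dy=-7->D; (5,10):dx=-4,dy=+5->D; (6,7):dx=-7,dy=-6->C
  (6,8):dx=+4,dy=+9->C; (6,9):dx=+5,dy=-9->D; (6,10):dx=-5,dy=+3->D; (7,8):dx=+11,dy=+15->C
  (7,9):dx=+12,dy=-3->D; (7,10):dx=+2,dy=+9->C; (8,9):dx=+1,dy=-18->D; (8,10):dx=-9,dy=-6->C
  (9,10):dx=-10,dy=+12->D
Step 2: C = 25, D = 20, total pairs = 45.
Step 3: tau = (C - D)/(n(n-1)/2) = (25 - 20)/45 = 0.111111.
Step 4: Exact two-sided p-value (enumerate n! = 3628800 permutations of y under H0): p = 0.727490.
Step 5: alpha = 0.05. fail to reject H0.

tau_b = 0.1111 (C=25, D=20), p = 0.727490, fail to reject H0.


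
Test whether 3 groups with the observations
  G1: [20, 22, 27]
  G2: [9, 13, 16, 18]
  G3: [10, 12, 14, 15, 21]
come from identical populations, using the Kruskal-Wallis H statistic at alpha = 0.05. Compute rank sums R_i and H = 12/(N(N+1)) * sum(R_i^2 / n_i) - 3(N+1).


Step 1: Combine all N = 12 observations and assign midranks.
sorted (value, group, rank): (9,G2,1), (10,G3,2), (12,G3,3), (13,G2,4), (14,G3,5), (15,G3,6), (16,G2,7), (18,G2,8), (20,G1,9), (21,G3,10), (22,G1,11), (27,G1,12)
Step 2: Sum ranks within each group.
R_1 = 32 (n_1 = 3)
R_2 = 20 (n_2 = 4)
R_3 = 26 (n_3 = 5)
Step 3: H = 12/(N(N+1)) * sum(R_i^2/n_i) - 3(N+1)
     = 12/(12*13) * (32^2/3 + 20^2/4 + 26^2/5) - 3*13
     = 0.076923 * 576.533 - 39
     = 5.348718.
Step 4: No ties, so H is used without correction.
Step 5: Under H0, H ~ chi^2(2); p-value = 0.068951.
Step 6: alpha = 0.05. fail to reject H0.

H = 5.3487, df = 2, p = 0.068951, fail to reject H0.


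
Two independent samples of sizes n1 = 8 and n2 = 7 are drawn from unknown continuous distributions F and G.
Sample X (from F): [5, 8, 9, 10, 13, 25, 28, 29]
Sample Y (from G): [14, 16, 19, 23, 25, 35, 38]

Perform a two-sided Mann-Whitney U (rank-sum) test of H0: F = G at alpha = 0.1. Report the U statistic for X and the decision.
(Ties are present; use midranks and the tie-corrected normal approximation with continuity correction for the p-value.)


Step 1: Combine and sort all 15 observations; assign midranks.
sorted (value, group): (5,X), (8,X), (9,X), (10,X), (13,X), (14,Y), (16,Y), (19,Y), (23,Y), (25,X), (25,Y), (28,X), (29,X), (35,Y), (38,Y)
ranks: 5->1, 8->2, 9->3, 10->4, 13->5, 14->6, 16->7, 19->8, 23->9, 25->10.5, 25->10.5, 28->12, 29->13, 35->14, 38->15
Step 2: Rank sum for X: R1 = 1 + 2 + 3 + 4 + 5 + 10.5 + 12 + 13 = 50.5.
Step 3: U_X = R1 - n1(n1+1)/2 = 50.5 - 8*9/2 = 50.5 - 36 = 14.5.
       U_Y = n1*n2 - U_X = 56 - 14.5 = 41.5.
Step 4: Ties are present, so use the tie-corrected normal approximation (with continuity correction) for the p-value.
Step 5: p-value = 0.132118; compare to alpha = 0.1. fail to reject H0.

U_X = 14.5, p = 0.132118, fail to reject H0 at alpha = 0.1.


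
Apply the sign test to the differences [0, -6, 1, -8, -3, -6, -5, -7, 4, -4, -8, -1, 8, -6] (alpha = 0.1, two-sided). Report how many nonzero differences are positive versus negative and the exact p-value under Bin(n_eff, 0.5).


Step 1: Discard zero differences. Original n = 14; n_eff = number of nonzero differences = 13.
Nonzero differences (with sign): -6, +1, -8, -3, -6, -5, -7, +4, -4, -8, -1, +8, -6
Step 2: Count signs: positive = 3, negative = 10.
Step 3: Under H0: P(positive) = 0.5, so the number of positives S ~ Bin(13, 0.5).
Step 4: Two-sided exact p-value = sum of Bin(13,0.5) probabilities at or below the observed probability = 0.092285.
Step 5: alpha = 0.1. reject H0.

n_eff = 13, pos = 3, neg = 10, p = 0.092285, reject H0.


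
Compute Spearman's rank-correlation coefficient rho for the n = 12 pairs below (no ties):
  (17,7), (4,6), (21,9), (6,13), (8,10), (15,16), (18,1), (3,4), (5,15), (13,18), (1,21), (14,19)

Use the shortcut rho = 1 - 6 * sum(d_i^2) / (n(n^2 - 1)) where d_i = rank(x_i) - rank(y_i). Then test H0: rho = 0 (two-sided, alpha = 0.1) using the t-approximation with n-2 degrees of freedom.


Step 1: Rank x and y separately (midranks; no ties here).
rank(x): 17->10, 4->3, 21->12, 6->5, 8->6, 15->9, 18->11, 3->2, 5->4, 13->7, 1->1, 14->8
rank(y): 7->4, 6->3, 9->5, 13->7, 10->6, 16->9, 1->1, 4->2, 15->8, 18->10, 21->12, 19->11
Step 2: d_i = R_x(i) - R_y(i); compute d_i^2.
  (10-4)^2=36, (3-3)^2=0, (12-5)^2=49, (5-7)^2=4, (6-6)^2=0, (9-9)^2=0, (11-1)^2=100, (2-2)^2=0, (4-8)^2=16, (7-10)^2=9, (1-12)^2=121, (8-11)^2=9
sum(d^2) = 344.
Step 3: rho = 1 - 6*344 / (12*(12^2 - 1)) = 1 - 2064/1716 = -0.202797.
Step 4: Under H0, t = rho * sqrt((n-2)/(1-rho^2)) = -0.6549 ~ t(10).
Step 5: Two-sided p-value from the t-distribution with 10 df = 0.527302.
Step 6: alpha = 0.1. fail to reject H0.

rho = -0.2028, p = 0.527302, fail to reject H0 at alpha = 0.1.


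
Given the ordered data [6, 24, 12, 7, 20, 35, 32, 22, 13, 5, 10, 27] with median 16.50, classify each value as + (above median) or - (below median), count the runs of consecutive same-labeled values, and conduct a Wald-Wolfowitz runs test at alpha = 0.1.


Step 1: Compute median = 16.50; label A = above, B = below.
Labels in order: BABBAAAABBBA  (n_A = 6, n_B = 6)
Step 2: Count runs R = 6.
Step 3: Under H0 (random ordering), E[R] = 2*n_A*n_B/(n_A+n_B) + 1 = 2*6*6/12 + 1 = 7.0000.
        Var[R] = 2*n_A*n_B*(2*n_A*n_B - n_A - n_B) / ((n_A+n_B)^2 * (n_A+n_B-1)) = 4320/1584 = 2.7273.
        SD[R] = 1.6514.
Step 4: Continuity-corrected z = (R + 0.5 - E[R]) / SD[R] = (6 + 0.5 - 7.0000) / 1.6514 = -0.3028.
Step 5: Two-sided p-value via normal approximation = 2*(1 - Phi(|z|)) = 0.762069.
Step 6: alpha = 0.1. fail to reject H0.

R = 6, z = -0.3028, p = 0.762069, fail to reject H0.


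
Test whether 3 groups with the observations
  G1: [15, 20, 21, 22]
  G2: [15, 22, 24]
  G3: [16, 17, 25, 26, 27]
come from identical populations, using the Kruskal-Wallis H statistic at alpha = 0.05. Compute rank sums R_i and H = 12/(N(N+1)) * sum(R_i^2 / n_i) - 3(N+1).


Step 1: Combine all N = 12 observations and assign midranks.
sorted (value, group, rank): (15,G1,1.5), (15,G2,1.5), (16,G3,3), (17,G3,4), (20,G1,5), (21,G1,6), (22,G1,7.5), (22,G2,7.5), (24,G2,9), (25,G3,10), (26,G3,11), (27,G3,12)
Step 2: Sum ranks within each group.
R_1 = 20 (n_1 = 4)
R_2 = 18 (n_2 = 3)
R_3 = 40 (n_3 = 5)
Step 3: H = 12/(N(N+1)) * sum(R_i^2/n_i) - 3(N+1)
     = 12/(12*13) * (20^2/4 + 18^2/3 + 40^2/5) - 3*13
     = 0.076923 * 528 - 39
     = 1.615385.
Step 4: Ties present; correction factor C = 1 - 12/(12^3 - 12) = 0.993007. Corrected H = 1.615385 / 0.993007 = 1.626761.
Step 5: Under H0, H ~ chi^2(2); p-value = 0.443357.
Step 6: alpha = 0.05. fail to reject H0.

H = 1.6268, df = 2, p = 0.443357, fail to reject H0.


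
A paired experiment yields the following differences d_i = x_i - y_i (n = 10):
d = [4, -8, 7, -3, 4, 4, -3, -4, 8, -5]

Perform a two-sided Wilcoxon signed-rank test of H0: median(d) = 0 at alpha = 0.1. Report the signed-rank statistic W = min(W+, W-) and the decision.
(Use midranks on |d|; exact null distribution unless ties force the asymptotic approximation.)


Step 1: Drop any zero differences (none here) and take |d_i|.
|d| = [4, 8, 7, 3, 4, 4, 3, 4, 8, 5]
Step 2: Midrank |d_i| (ties get averaged ranks).
ranks: |4|->4.5, |8|->9.5, |7|->8, |3|->1.5, |4|->4.5, |4|->4.5, |3|->1.5, |4|->4.5, |8|->9.5, |5|->7
Step 3: Attach original signs; sum ranks with positive sign and with negative sign.
W+ = 4.5 + 8 + 4.5 + 4.5 + 9.5 = 31
W- = 9.5 + 1.5 + 1.5 + 4.5 + 7 = 24
(Check: W+ + W- = 55 should equal n(n+1)/2 = 55.)
Step 4: Test statistic W = min(W+, W-) = 24.
Step 5: Ties in |d|, so use the tie-corrected normal approximation.
        E[W] = n(n+1)/4 = 10*11/4 = 27.5.
        Tie groups: |d|=3 (t=2), |d|=4 (t=4), |d|=8 (t=2); sum(t^3 - t) = 72.
        Var[W] = n(n+1)(2n+1)/24 - sum(t^3-t)/48 = 2310/24 - 72/48 = 94.75.
        z = (W - E[W]) / sqrt(Var[W]) = (24 - 27.5) / 9.7340 = -0.3596.
        Two-sided p = 2*Phi(z) = 0.719172.
Step 6: alpha = 0.1. fail to reject H0.

W+ = 31, W- = 24, W = min = 24, p = 0.719172, fail to reject H0.


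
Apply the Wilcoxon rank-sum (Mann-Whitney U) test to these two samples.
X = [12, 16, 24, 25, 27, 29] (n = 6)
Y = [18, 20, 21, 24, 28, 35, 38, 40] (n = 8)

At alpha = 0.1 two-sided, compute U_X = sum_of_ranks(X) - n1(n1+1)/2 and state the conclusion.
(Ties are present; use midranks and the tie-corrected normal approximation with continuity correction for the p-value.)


Step 1: Combine and sort all 14 observations; assign midranks.
sorted (value, group): (12,X), (16,X), (18,Y), (20,Y), (21,Y), (24,X), (24,Y), (25,X), (27,X), (28,Y), (29,X), (35,Y), (38,Y), (40,Y)
ranks: 12->1, 16->2, 18->3, 20->4, 21->5, 24->6.5, 24->6.5, 25->8, 27->9, 28->10, 29->11, 35->12, 38->13, 40->14
Step 2: Rank sum for X: R1 = 1 + 2 + 6.5 + 8 + 9 + 11 = 37.5.
Step 3: U_X = R1 - n1(n1+1)/2 = 37.5 - 6*7/2 = 37.5 - 21 = 16.5.
       U_Y = n1*n2 - U_X = 48 - 16.5 = 31.5.
Step 4: Ties are present, so use the tie-corrected normal approximation (with continuity correction) for the p-value.
Step 5: p-value = 0.365629; compare to alpha = 0.1. fail to reject H0.

U_X = 16.5, p = 0.365629, fail to reject H0 at alpha = 0.1.


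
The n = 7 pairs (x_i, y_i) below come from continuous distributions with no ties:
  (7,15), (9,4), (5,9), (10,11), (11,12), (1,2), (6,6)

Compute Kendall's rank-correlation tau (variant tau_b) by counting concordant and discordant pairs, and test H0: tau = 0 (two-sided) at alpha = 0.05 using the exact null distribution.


Step 1: Enumerate the 21 unordered pairs (i,j) with i<j and classify each by sign(x_j-x_i) * sign(y_j-y_i).
  (1,2):dx=+2,dy=-11->D; (1,3):dx=-2,dy=-6->C; (1,4):dx=+3,dy=-4->D; (1,5):dx=+4,dy=-3->D
  (1,6):dx=-6,dy=-13->C; (1,7):dx=-1,dy=-9->C; (2,3):dx=-4,dy=+5->D; (2,4):dx=+1,dy=+7->C
  (2,5):dx=+2,dy=+8->C; (2,6):dx=-8,dy=-2->C; (2,7):dx=-3,dy=+2->D; (3,4):dx=+5,dy=+2->C
  (3,5):dx=+6,dy=+3->C; (3,6):dx=-4,dy=-7->C; (3,7):dx=+1,dy=-3->D; (4,5):dx=+1,dy=+1->C
  (4,6):dx=-9,dy=-9->C; (4,7):dx=-4,dy=-5->C; (5,6):dx=-10,dy=-10->C; (5,7):dx=-5,dy=-6->C
  (6,7):dx=+5,dy=+4->C
Step 2: C = 15, D = 6, total pairs = 21.
Step 3: tau = (C - D)/(n(n-1)/2) = (15 - 6)/21 = 0.428571.
Step 4: Exact two-sided p-value (enumerate n! = 5040 permutations of y under H0): p = 0.238889.
Step 5: alpha = 0.05. fail to reject H0.

tau_b = 0.4286 (C=15, D=6), p = 0.238889, fail to reject H0.


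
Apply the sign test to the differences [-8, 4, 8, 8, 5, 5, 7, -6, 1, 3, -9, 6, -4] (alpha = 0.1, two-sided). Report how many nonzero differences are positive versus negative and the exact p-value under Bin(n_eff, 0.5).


Step 1: Discard zero differences. Original n = 13; n_eff = number of nonzero differences = 13.
Nonzero differences (with sign): -8, +4, +8, +8, +5, +5, +7, -6, +1, +3, -9, +6, -4
Step 2: Count signs: positive = 9, negative = 4.
Step 3: Under H0: P(positive) = 0.5, so the number of positives S ~ Bin(13, 0.5).
Step 4: Two-sided exact p-value = sum of Bin(13,0.5) probabilities at or below the observed probability = 0.266846.
Step 5: alpha = 0.1. fail to reject H0.

n_eff = 13, pos = 9, neg = 4, p = 0.266846, fail to reject H0.


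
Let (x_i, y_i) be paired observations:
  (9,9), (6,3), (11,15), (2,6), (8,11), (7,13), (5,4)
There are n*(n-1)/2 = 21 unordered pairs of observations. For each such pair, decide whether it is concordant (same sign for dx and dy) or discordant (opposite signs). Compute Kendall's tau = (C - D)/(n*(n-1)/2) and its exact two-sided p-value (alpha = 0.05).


Step 1: Enumerate the 21 unordered pairs (i,j) with i<j and classify each by sign(x_j-x_i) * sign(y_j-y_i).
  (1,2):dx=-3,dy=-6->C; (1,3):dx=+2,dy=+6->C; (1,4):dx=-7,dy=-3->C; (1,5):dx=-1,dy=+2->D
  (1,6):dx=-2,dy=+4->D; (1,7):dx=-4,dy=-5->C; (2,3):dx=+5,dy=+12->C; (2,4):dx=-4,dy=+3->D
  (2,5):dx=+2,dy=+8->C; (2,6):dx=+1,dy=+10->C; (2,7):dx=-1,dy=+1->D; (3,4):dx=-9,dy=-9->C
  (3,5):dx=-3,dy=-4->C; (3,6):dx=-4,dy=-2->C; (3,7):dx=-6,dy=-11->C; (4,5):dx=+6,dy=+5->C
  (4,6):dx=+5,dy=+7->C; (4,7):dx=+3,dy=-2->D; (5,6):dx=-1,dy=+2->D; (5,7):dx=-3,dy=-7->C
  (6,7):dx=-2,dy=-9->C
Step 2: C = 15, D = 6, total pairs = 21.
Step 3: tau = (C - D)/(n(n-1)/2) = (15 - 6)/21 = 0.428571.
Step 4: Exact two-sided p-value (enumerate n! = 5040 permutations of y under H0): p = 0.238889.
Step 5: alpha = 0.05. fail to reject H0.

tau_b = 0.4286 (C=15, D=6), p = 0.238889, fail to reject H0.


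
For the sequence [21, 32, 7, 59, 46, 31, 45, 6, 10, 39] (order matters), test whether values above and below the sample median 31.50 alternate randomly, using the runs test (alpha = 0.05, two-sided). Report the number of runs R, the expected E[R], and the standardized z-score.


Step 1: Compute median = 31.50; label A = above, B = below.
Labels in order: BABAABABBA  (n_A = 5, n_B = 5)
Step 2: Count runs R = 8.
Step 3: Under H0 (random ordering), E[R] = 2*n_A*n_B/(n_A+n_B) + 1 = 2*5*5/10 + 1 = 6.0000.
        Var[R] = 2*n_A*n_B*(2*n_A*n_B - n_A - n_B) / ((n_A+n_B)^2 * (n_A+n_B-1)) = 2000/900 = 2.2222.
        SD[R] = 1.4907.
Step 4: Continuity-corrected z = (R - 0.5 - E[R]) / SD[R] = (8 - 0.5 - 6.0000) / 1.4907 = 1.0062.
Step 5: Two-sided p-value via normal approximation = 2*(1 - Phi(|z|)) = 0.314305.
Step 6: alpha = 0.05. fail to reject H0.

R = 8, z = 1.0062, p = 0.314305, fail to reject H0.


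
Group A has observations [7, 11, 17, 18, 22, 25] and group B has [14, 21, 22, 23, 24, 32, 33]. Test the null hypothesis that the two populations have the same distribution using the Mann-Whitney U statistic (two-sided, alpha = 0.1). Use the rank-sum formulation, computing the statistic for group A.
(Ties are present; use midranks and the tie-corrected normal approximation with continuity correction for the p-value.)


Step 1: Combine and sort all 13 observations; assign midranks.
sorted (value, group): (7,X), (11,X), (14,Y), (17,X), (18,X), (21,Y), (22,X), (22,Y), (23,Y), (24,Y), (25,X), (32,Y), (33,Y)
ranks: 7->1, 11->2, 14->3, 17->4, 18->5, 21->6, 22->7.5, 22->7.5, 23->9, 24->10, 25->11, 32->12, 33->13
Step 2: Rank sum for X: R1 = 1 + 2 + 4 + 5 + 7.5 + 11 = 30.5.
Step 3: U_X = R1 - n1(n1+1)/2 = 30.5 - 6*7/2 = 30.5 - 21 = 9.5.
       U_Y = n1*n2 - U_X = 42 - 9.5 = 32.5.
Step 4: Ties are present, so use the tie-corrected normal approximation (with continuity correction) for the p-value.
Step 5: p-value = 0.115582; compare to alpha = 0.1. fail to reject H0.

U_X = 9.5, p = 0.115582, fail to reject H0 at alpha = 0.1.


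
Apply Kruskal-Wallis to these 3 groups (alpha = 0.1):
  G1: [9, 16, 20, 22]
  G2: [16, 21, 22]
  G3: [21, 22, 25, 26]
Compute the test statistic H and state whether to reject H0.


Step 1: Combine all N = 11 observations and assign midranks.
sorted (value, group, rank): (9,G1,1), (16,G1,2.5), (16,G2,2.5), (20,G1,4), (21,G2,5.5), (21,G3,5.5), (22,G1,8), (22,G2,8), (22,G3,8), (25,G3,10), (26,G3,11)
Step 2: Sum ranks within each group.
R_1 = 15.5 (n_1 = 4)
R_2 = 16 (n_2 = 3)
R_3 = 34.5 (n_3 = 4)
Step 3: H = 12/(N(N+1)) * sum(R_i^2/n_i) - 3(N+1)
     = 12/(11*12) * (15.5^2/4 + 16^2/3 + 34.5^2/4) - 3*12
     = 0.090909 * 442.958 - 36
     = 4.268939.
Step 4: Ties present; correction factor C = 1 - 36/(11^3 - 11) = 0.972727. Corrected H = 4.268939 / 0.972727 = 4.388629.
Step 5: Under H0, H ~ chi^2(2); p-value = 0.111435.
Step 6: alpha = 0.1. fail to reject H0.

H = 4.3886, df = 2, p = 0.111435, fail to reject H0.


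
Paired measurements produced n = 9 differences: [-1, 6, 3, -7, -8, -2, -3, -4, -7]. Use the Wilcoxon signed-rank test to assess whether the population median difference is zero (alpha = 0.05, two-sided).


Step 1: Drop any zero differences (none here) and take |d_i|.
|d| = [1, 6, 3, 7, 8, 2, 3, 4, 7]
Step 2: Midrank |d_i| (ties get averaged ranks).
ranks: |1|->1, |6|->6, |3|->3.5, |7|->7.5, |8|->9, |2|->2, |3|->3.5, |4|->5, |7|->7.5
Step 3: Attach original signs; sum ranks with positive sign and with negative sign.
W+ = 6 + 3.5 = 9.5
W- = 1 + 7.5 + 9 + 2 + 3.5 + 5 + 7.5 = 35.5
(Check: W+ + W- = 45 should equal n(n+1)/2 = 45.)
Step 4: Test statistic W = min(W+, W-) = 9.5.
Step 5: Ties in |d|, so use the tie-corrected normal approximation.
        E[W] = n(n+1)/4 = 9*10/4 = 22.5.
        Tie groups: |d|=3 (t=2), |d|=7 (t=2); sum(t^3 - t) = 12.
        Var[W] = n(n+1)(2n+1)/24 - sum(t^3-t)/48 = 1710/24 - 12/48 = 71.
        z = (W - E[W]) / sqrt(Var[W]) = (9.5 - 22.5) / 8.4261 = -1.5428.
        Two-sided p = 2*Phi(z) = 0.122875.
Step 6: alpha = 0.05. fail to reject H0.

W+ = 9.5, W- = 35.5, W = min = 9.5, p = 0.122875, fail to reject H0.


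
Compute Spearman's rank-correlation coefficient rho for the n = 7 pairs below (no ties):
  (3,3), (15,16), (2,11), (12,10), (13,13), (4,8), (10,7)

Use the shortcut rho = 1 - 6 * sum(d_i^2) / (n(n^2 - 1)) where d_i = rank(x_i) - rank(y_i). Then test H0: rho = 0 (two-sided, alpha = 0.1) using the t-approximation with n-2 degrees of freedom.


Step 1: Rank x and y separately (midranks; no ties here).
rank(x): 3->2, 15->7, 2->1, 12->5, 13->6, 4->3, 10->4
rank(y): 3->1, 16->7, 11->5, 10->4, 13->6, 8->3, 7->2
Step 2: d_i = R_x(i) - R_y(i); compute d_i^2.
  (2-1)^2=1, (7-7)^2=0, (1-5)^2=16, (5-4)^2=1, (6-6)^2=0, (3-3)^2=0, (4-2)^2=4
sum(d^2) = 22.
Step 3: rho = 1 - 6*22 / (7*(7^2 - 1)) = 1 - 132/336 = 0.607143.
Step 4: Under H0, t = rho * sqrt((n-2)/(1-rho^2)) = 1.7086 ~ t(5).
Step 5: Two-sided p-value from the t-distribution with 5 df = 0.148231.
Step 6: alpha = 0.1. fail to reject H0.

rho = 0.6071, p = 0.148231, fail to reject H0 at alpha = 0.1.


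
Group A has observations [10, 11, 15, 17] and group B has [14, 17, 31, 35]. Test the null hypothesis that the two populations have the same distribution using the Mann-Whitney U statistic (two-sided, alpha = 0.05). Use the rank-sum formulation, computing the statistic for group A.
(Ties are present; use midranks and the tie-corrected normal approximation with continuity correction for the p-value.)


Step 1: Combine and sort all 8 observations; assign midranks.
sorted (value, group): (10,X), (11,X), (14,Y), (15,X), (17,X), (17,Y), (31,Y), (35,Y)
ranks: 10->1, 11->2, 14->3, 15->4, 17->5.5, 17->5.5, 31->7, 35->8
Step 2: Rank sum for X: R1 = 1 + 2 + 4 + 5.5 = 12.5.
Step 3: U_X = R1 - n1(n1+1)/2 = 12.5 - 4*5/2 = 12.5 - 10 = 2.5.
       U_Y = n1*n2 - U_X = 16 - 2.5 = 13.5.
Step 4: Ties are present, so use the tie-corrected normal approximation (with continuity correction) for the p-value.
Step 5: p-value = 0.146489; compare to alpha = 0.05. fail to reject H0.

U_X = 2.5, p = 0.146489, fail to reject H0 at alpha = 0.05.


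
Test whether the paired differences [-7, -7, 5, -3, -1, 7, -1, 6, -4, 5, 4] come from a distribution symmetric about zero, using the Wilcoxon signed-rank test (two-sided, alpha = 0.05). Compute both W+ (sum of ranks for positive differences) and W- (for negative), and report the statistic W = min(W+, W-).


Step 1: Drop any zero differences (none here) and take |d_i|.
|d| = [7, 7, 5, 3, 1, 7, 1, 6, 4, 5, 4]
Step 2: Midrank |d_i| (ties get averaged ranks).
ranks: |7|->10, |7|->10, |5|->6.5, |3|->3, |1|->1.5, |7|->10, |1|->1.5, |6|->8, |4|->4.5, |5|->6.5, |4|->4.5
Step 3: Attach original signs; sum ranks with positive sign and with negative sign.
W+ = 6.5 + 10 + 8 + 6.5 + 4.5 = 35.5
W- = 10 + 10 + 3 + 1.5 + 1.5 + 4.5 = 30.5
(Check: W+ + W- = 66 should equal n(n+1)/2 = 66.)
Step 4: Test statistic W = min(W+, W-) = 30.5.
Step 5: Ties in |d|, so use the tie-corrected normal approximation.
        E[W] = n(n+1)/4 = 11*12/4 = 33.
        Tie groups: |d|=1 (t=2), |d|=4 (t=2), |d|=5 (t=2), |d|=7 (t=3); sum(t^3 - t) = 42.
        Var[W] = n(n+1)(2n+1)/24 - sum(t^3-t)/48 = 3036/24 - 42/48 = 125.625.
        z = (W - E[W]) / sqrt(Var[W]) = (30.5 - 33) / 11.2083 = -0.2230.
        Two-sided p = 2*Phi(z) = 0.823497.
Step 6: alpha = 0.05. fail to reject H0.

W+ = 35.5, W- = 30.5, W = min = 30.5, p = 0.823497, fail to reject H0.


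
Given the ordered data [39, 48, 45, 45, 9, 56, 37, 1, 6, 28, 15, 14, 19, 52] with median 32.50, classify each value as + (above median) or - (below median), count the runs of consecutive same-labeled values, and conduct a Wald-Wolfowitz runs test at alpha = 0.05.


Step 1: Compute median = 32.50; label A = above, B = below.
Labels in order: AAAABAABBBBBBA  (n_A = 7, n_B = 7)
Step 2: Count runs R = 5.
Step 3: Under H0 (random ordering), E[R] = 2*n_A*n_B/(n_A+n_B) + 1 = 2*7*7/14 + 1 = 8.0000.
        Var[R] = 2*n_A*n_B*(2*n_A*n_B - n_A - n_B) / ((n_A+n_B)^2 * (n_A+n_B-1)) = 8232/2548 = 3.2308.
        SD[R] = 1.7974.
Step 4: Continuity-corrected z = (R + 0.5 - E[R]) / SD[R] = (5 + 0.5 - 8.0000) / 1.7974 = -1.3909.
Step 5: Two-sided p-value via normal approximation = 2*(1 - Phi(|z|)) = 0.164264.
Step 6: alpha = 0.05. fail to reject H0.

R = 5, z = -1.3909, p = 0.164264, fail to reject H0.


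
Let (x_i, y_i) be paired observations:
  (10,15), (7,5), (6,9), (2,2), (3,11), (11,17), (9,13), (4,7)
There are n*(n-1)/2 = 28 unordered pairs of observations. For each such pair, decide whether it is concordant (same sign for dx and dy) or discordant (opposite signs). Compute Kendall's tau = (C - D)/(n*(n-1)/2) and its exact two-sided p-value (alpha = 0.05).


Step 1: Enumerate the 28 unordered pairs (i,j) with i<j and classify each by sign(x_j-x_i) * sign(y_j-y_i).
  (1,2):dx=-3,dy=-10->C; (1,3):dx=-4,dy=-6->C; (1,4):dx=-8,dy=-13->C; (1,5):dx=-7,dy=-4->C
  (1,6):dx=+1,dy=+2->C; (1,7):dx=-1,dy=-2->C; (1,8):dx=-6,dy=-8->C; (2,3):dx=-1,dy=+4->D
  (2,4):dx=-5,dy=-3->C; (2,5):dx=-4,dy=+6->D; (2,6):dx=+4,dy=+12->C; (2,7):dx=+2,dy=+8->C
  (2,8):dx=-3,dy=+2->D; (3,4):dx=-4,dy=-7->C; (3,5):dx=-3,dy=+2->D; (3,6):dx=+5,dy=+8->C
  (3,7):dx=+3,dy=+4->C; (3,8):dx=-2,dy=-2->C; (4,5):dx=+1,dy=+9->C; (4,6):dx=+9,dy=+15->C
  (4,7):dx=+7,dy=+11->C; (4,8):dx=+2,dy=+5->C; (5,6):dx=+8,dy=+6->C; (5,7):dx=+6,dy=+2->C
  (5,8):dx=+1,dy=-4->D; (6,7):dx=-2,dy=-4->C; (6,8):dx=-7,dy=-10->C; (7,8):dx=-5,dy=-6->C
Step 2: C = 23, D = 5, total pairs = 28.
Step 3: tau = (C - D)/(n(n-1)/2) = (23 - 5)/28 = 0.642857.
Step 4: Exact two-sided p-value (enumerate n! = 40320 permutations of y under H0): p = 0.031151.
Step 5: alpha = 0.05. reject H0.

tau_b = 0.6429 (C=23, D=5), p = 0.031151, reject H0.
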